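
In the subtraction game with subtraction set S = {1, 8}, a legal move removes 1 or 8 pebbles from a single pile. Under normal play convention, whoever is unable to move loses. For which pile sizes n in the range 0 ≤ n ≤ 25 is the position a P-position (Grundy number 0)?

n :  0  1  2  3  4  5  6  7  8  9 10 11 12 13 14 15 16 17 18 19 20 21 22 23 24 25
G :  0  1  0  1  0  1  0  1  2  0  1  0  1  0  1  0  1  2  0  1  0  1  0  1  0  1
P-positions are exactly the n with G(n) = 0.

0, 2, 4, 6, 9, 11, 13, 15, 18, 20, 22, 24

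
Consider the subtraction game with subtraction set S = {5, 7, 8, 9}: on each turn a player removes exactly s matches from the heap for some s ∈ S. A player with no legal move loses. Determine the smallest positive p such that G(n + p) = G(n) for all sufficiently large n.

14

G(0) = 0
G(1) = mex{} = 0
G(2) = mex{} = 0
G(3) = mex{} = 0
G(4) = mex{} = 0
G(5) = mex{0} = 1
G(6) = mex{0} = 1
G(7) = mex{0,0} = 1
G(8) = mex{0,0,0} = 1
G(9) = mex{0,0,0,0} = 1
G(10) = mex{1,0,0,0} = 2
G(11) = mex{1,0,0,0} = 2
G(12) = mex{1,1,0,0} = 2
G(13) = mex{1,1,1,0} = 2
G(14) = mex{1,1,1,1} = 0
G(15) = mex{2,1,1,1} = 0
G(16) = mex{2,1,1,1} = 0
G(17) = mex{2,2,1,1} = 0
G(18) = mex{2,2,2,1} = 0
G(19) = mex{0,2,2,2} = 1
G(20) = mex{0,2,2,2} = 1
G(21) = mex{0,0,2,2} = 1
G(22) = mex{0,0,0,2} = 1
G(23) = mex{0,0,0,0} = 1
G(24) = mex{1,0,0,0} = 2
G(25) = mex{1,0,0,0} = 2
G(26) = mex{1,1,0,0} = 2
G(27) = mex{1,1,1,0} = 2
G(28) = mex{1,1,1,1} = 0
G(29) = mex{2,1,1,1} = 0
G(n+14) = G(n) holds for n = 0,…,8 (a full window of length max(S) = 9), so the sequence is purely periodic with period 14.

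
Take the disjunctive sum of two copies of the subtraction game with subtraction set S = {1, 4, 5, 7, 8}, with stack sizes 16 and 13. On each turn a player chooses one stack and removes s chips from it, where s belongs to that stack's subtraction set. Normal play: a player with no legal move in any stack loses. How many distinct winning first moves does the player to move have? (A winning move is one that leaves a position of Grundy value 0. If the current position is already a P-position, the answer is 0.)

2

All stacks use S = {1, 4, 5, 7, 8}:
G(0) = 0
G(1) = mex{0} = 1
G(2) = mex{1} = 0
G(3) = mex{0} = 1
G(4) = mex{1,0} = 2
G(5) = mex{2,1,0} = 3
G(6) = mex{3,0,1} = 2
G(7) = mex{2,1,0,0} = 3
G(8) = mex{3,2,1,1,0} = 4
G(9) = mex{4,3,2,0,1} = 5
G(10) = mex{5,2,3,1,0} = 4
G(11) = mex{4,3,2,2,1} = 0
G(12) = mex{0,4,3,3,2} = 1
G(13) = mex{1,5,4,2,3} = 0
G(14) = mex{0,4,5,3,2} = 1
G(15) = mex{1,0,4,4,3} = 2
G(16) = mex{2,1,0,5,4} = 3
Stack A: G(16) = 3.
Stack B: G(13) = 0.
Combined Grundy value = 3 ⊕ 0 = 3.
A winning move leaves total XOR = 0, i.e. changes one component's Grundy value g to g ⊕ X where X is the current total.
Stack A: need g' = 3⊕3 = 0. Options: 16−1→G=2, 16−4→G=1, 16−5→G=0, 16−7→G=5, 16−8→G=4. Hits: 1.
Stack B: need g' = 0⊕3 = 3. Options: 13−1→G=1, 13−4→G=5, 13−5→G=4, 13−7→G=2, 13−8→G=3. Hits: 1.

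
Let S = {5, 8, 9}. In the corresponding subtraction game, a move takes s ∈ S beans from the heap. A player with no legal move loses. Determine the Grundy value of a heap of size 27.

2

G(0) = 0
G(1) = mex{} = 0
G(2) = mex{} = 0
G(3) = mex{} = 0
G(4) = mex{} = 0
G(5) = mex{0} = 1
G(6) = mex{0} = 1
G(7) = mex{0} = 1
G(8) = mex{0,0} = 1
G(9) = mex{0,0,0} = 1
G(10) = mex{1,0,0} = 2
G(11) = mex{1,0,0} = 2
G(12) = mex{1,0,0} = 2
G(13) = mex{1,1,0} = 2
G(14) = mex{1,1,1} = 0
G(15) = mex{2,1,1} = 0
G(16) = mex{2,1,1} = 0
G(17) = mex{2,1,1} = 0
G(18) = mex{2,2,1} = 0
G(19) = mex{0,2,2} = 1
G(20) = mex{0,2,2} = 1
G(21) = mex{0,2,2} = 1
G(22) = mex{0,0,2} = 1
G(23) = mex{0,0,0} = 1
G(24) = mex{1,0,0} = 2
G(25) = mex{1,0,0} = 2
G(26) = mex{1,0,0} = 2
G(27) = mex{1,1,0} = 2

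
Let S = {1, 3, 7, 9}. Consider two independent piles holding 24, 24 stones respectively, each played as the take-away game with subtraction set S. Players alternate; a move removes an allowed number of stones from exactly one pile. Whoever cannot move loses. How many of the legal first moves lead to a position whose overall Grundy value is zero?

0

All piles use S = {1, 3, 7, 9}:
n :  0  1  2  3  4  5  6  7  8  9 10 11 12 13 14 15 16 17 18 19 20 21 22 23 24
G :  0  1  0  1  0  1  0  1  0  1  0  1  0  1  0  1  0  1  0  1  0  1  0  1  0
Pile A: G(24) = 0.
Pile B: G(24) = 0.
Combined Grundy value = 0 ⊕ 0 = 0.
A winning move leaves total XOR = 0, i.e. changes one component's Grundy value g to g ⊕ X where X is the current total.
Pile A: target g' = 0⊕0 = 0, but every legal move changes the Grundy value (mex property), so 0 moves.
Pile B: target g' = 0⊕0 = 0, but every legal move changes the Grundy value (mex property), so 0 moves.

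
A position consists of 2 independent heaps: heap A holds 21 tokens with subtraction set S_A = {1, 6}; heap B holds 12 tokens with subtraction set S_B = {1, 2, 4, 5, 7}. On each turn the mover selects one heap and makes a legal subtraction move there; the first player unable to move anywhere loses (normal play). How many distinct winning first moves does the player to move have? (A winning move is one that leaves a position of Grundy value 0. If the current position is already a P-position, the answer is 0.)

0

Heap A, S = {1, 6}:
G(0) = 0
G(1) = mex{0} = 1
G(2) = mex{1} = 0
G(3) = mex{0} = 1
G(4) = mex{1} = 0
G(5) = mex{0} = 1
G(6) = mex{1,0} = 2
G(7) = mex{2,1} = 0
G(8) = mex{0,0} = 1
G(9) = mex{1,1} = 0
G(10) = mex{0,0} = 1
G(11) = mex{1,1} = 0
G(12) = mex{0,2} = 1
G(13) = mex{1,0} = 2
G(14) = mex{2,1} = 0
G(15) = mex{0,0} = 1
G(16) = mex{1,1} = 0
G(17) = mex{0,0} = 1
G(18) = mex{1,1} = 0
G(19) = mex{0,2} = 1
G(20) = mex{1,0} = 2
G(21) = mex{2,1} = 0
G_A(21) = 0.
Heap B, S = {1, 2, 4, 5, 7}:
G(0) = 0
G(1) = mex{0} = 1
G(2) = mex{1,0} = 2
G(3) = mex{2,1} = 0
G(4) = mex{0,2,0} = 1
G(5) = mex{1,0,1,0} = 2
G(6) = mex{2,1,2,1} = 0
G(7) = mex{0,2,0,2,0} = 1
G(8) = mex{1,0,1,0,1} = 2
G(9) = mex{2,1,2,1,2} = 0
G(10) = mex{0,2,0,2,0} = 1
G(11) = mex{1,0,1,0,1} = 2
G(12) = mex{2,1,2,1,2} = 0
G_B(12) = 0.
Combined Grundy value = 0 ⊕ 0 = 0.
A winning move leaves total XOR = 0, i.e. changes one component's Grundy value g to g ⊕ X where X is the current total.
Heap A: target g' = 0⊕0 = 0, but every legal move changes the Grundy value (mex property), so 0 moves.
Heap B: target g' = 0⊕0 = 0, but every legal move changes the Grundy value (mex property), so 0 moves.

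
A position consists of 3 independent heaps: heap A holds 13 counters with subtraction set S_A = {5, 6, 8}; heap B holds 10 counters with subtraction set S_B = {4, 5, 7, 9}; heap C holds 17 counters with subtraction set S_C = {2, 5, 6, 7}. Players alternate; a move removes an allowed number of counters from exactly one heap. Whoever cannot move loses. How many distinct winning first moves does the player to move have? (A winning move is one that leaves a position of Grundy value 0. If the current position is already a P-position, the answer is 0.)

0

Heap A, S = {5, 6, 8}:
n :  0  1  2  3  4  5  6  7  8  9 10 11 12 13
G :  0  0  0  0  0  1  1  1  1  1  2  2  2  0
G_A(13) = 0.
Heap B, S = {4, 5, 7, 9}:
G(0) = 0
G(1) = mex{} = 0
G(2) = mex{} = 0
G(3) = mex{} = 0
G(4) = mex{0} = 1
G(5) = mex{0,0} = 1
G(6) = mex{0,0} = 1
G(7) = mex{0,0,0} = 1
G(8) = mex{1,0,0} = 2
G(9) = mex{1,1,0,0} = 2
G(10) = mex{1,1,0,0} = 2
G_B(10) = 2.
Heap C, S = {2, 5, 6, 7}:
G(0) = 0
G(1) = mex{} = 0
G(2) = mex{0} = 1
G(3) = mex{0} = 1
G(4) = mex{1} = 0
G(5) = mex{1,0} = 2
G(6) = mex{0,0,0} = 1
G(7) = mex{2,1,0,0} = 3
G(8) = mex{1,1,1,0} = 2
G(9) = mex{3,0,1,1} = 2
G(10) = mex{2,2,0,1} = 3
G(11) = mex{2,1,2,0} = 3
G(12) = mex{3,3,1,2} = 0
G(13) = mex{3,2,3,1} = 0
G(14) = mex{0,2,2,3} = 1
G(15) = mex{0,3,2,2} = 1
G(16) = mex{1,3,3,2} = 0
G(17) = mex{1,0,3,3} = 2
G_C(17) = 2.
Combined Grundy value = 0 ⊕ 2 ⊕ 2 = 0.
A winning move leaves total XOR = 0, i.e. changes one component's Grundy value g to g ⊕ X where X is the current total.
Heap A: target g' = 0⊕0 = 0, but every legal move changes the Grundy value (mex property), so 0 moves.
Heap B: target g' = 2⊕0 = 2, but every legal move changes the Grundy value (mex property), so 0 moves.
Heap C: target g' = 2⊕0 = 2, but every legal move changes the Grundy value (mex property), so 0 moves.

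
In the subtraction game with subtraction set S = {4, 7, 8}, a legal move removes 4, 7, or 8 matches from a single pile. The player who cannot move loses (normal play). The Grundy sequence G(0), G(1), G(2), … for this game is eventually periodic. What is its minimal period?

n :  0  1  2  3  4  5  6  7  8  9 10 11 12 13 14 15 16 17 18 19 20 21 22 23 24 25
G :  0  0  0  0  1  1  1  1  2  2  2  2  0  0  0  0  1  1  1  1  2  2  2  2  0  0
G(n+12) = G(n) holds for n = 0,…,7 (a full window of length max(S) = 8), so the sequence is purely periodic with period 12.

12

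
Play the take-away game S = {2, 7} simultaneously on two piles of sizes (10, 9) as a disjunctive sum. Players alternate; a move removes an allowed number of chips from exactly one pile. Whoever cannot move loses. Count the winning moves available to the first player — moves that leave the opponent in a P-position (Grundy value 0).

0

All piles use S = {2, 7}:
n :  0  1  2  3  4  5  6  7  8  9 10
G :  0  0  1  1  0  0  1  1  2  0  0
Pile A: G(10) = 0.
Pile B: G(9) = 0.
Combined Grundy value = 0 ⊕ 0 = 0.
A winning move leaves total XOR = 0, i.e. changes one component's Grundy value g to g ⊕ X where X is the current total.
Pile A: target g' = 0⊕0 = 0, but every legal move changes the Grundy value (mex property), so 0 moves.
Pile B: target g' = 0⊕0 = 0, but every legal move changes the Grundy value (mex property), so 0 moves.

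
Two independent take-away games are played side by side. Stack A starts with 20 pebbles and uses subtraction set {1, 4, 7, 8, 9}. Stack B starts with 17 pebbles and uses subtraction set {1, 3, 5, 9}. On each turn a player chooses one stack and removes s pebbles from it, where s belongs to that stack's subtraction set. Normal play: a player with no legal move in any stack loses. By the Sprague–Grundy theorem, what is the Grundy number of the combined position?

Stack A, S = {1, 4, 7, 8, 9}:
n :  0  1  2  3  4  5  6  7  8  9 10 11 12 13 14 15 16 17 18 19 20
G :  0  1  0  1  2  0  1  2  3  2  3  4  5  3  4  0  1  0  1  2  0
G_A(20) = 0.
Stack B, S = {1, 3, 5, 9}:
G(0) = 0
G(1) = mex{0} = 1
G(2) = mex{1} = 0
G(3) = mex{0,0} = 1
G(4) = mex{1,1} = 0
G(5) = mex{0,0,0} = 1
G(6) = mex{1,1,1} = 0
G(7) = mex{0,0,0} = 1
G(8) = mex{1,1,1} = 0
G(9) = mex{0,0,0,0} = 1
G(10) = mex{1,1,1,1} = 0
G(11) = mex{0,0,0,0} = 1
G(12) = mex{1,1,1,1} = 0
G(13) = mex{0,0,0,0} = 1
G(14) = mex{1,1,1,1} = 0
G(15) = mex{0,0,0,0} = 1
G(16) = mex{1,1,1,1} = 0
G(17) = mex{0,0,0,0} = 1
G_B(17) = 1.
Combined Grundy value = 0 ⊕ 1 = 1.

1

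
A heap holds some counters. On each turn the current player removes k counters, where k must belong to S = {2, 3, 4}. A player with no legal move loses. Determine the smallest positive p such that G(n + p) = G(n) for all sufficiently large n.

6

n :  0  1  2  3  4  5  6  7  8  9 10 11 12 13 14
G :  0  0  1  1  2  2  0  0  1  1  2  2  0  0  1
G(n+6) = G(n) holds for n = 0,…,3 (a full window of length max(S) = 4), so the sequence is purely periodic with period 6.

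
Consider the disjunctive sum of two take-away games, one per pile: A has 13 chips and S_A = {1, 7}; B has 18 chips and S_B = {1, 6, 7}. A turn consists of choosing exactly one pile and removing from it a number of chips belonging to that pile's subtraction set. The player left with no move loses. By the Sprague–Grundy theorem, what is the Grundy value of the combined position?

3

Pile A, S = {1, 7}:
n :  0  1  2  3  4  5  6  7  8  9 10 11 12 13
G :  0  1  0  1  0  1  0  1  0  1  0  1  0  1
G_A(13) = 1.
Pile B, S = {1, 6, 7}:
G(0) = 0
G(1) = mex{0} = 1
G(2) = mex{1} = 0
G(3) = mex{0} = 1
G(4) = mex{1} = 0
G(5) = mex{0} = 1
G(6) = mex{1,0} = 2
G(7) = mex{2,1,0} = 3
G(8) = mex{3,0,1} = 2
G(9) = mex{2,1,0} = 3
G(10) = mex{3,0,1} = 2
G(11) = mex{2,1,0} = 3
G(12) = mex{3,2,1} = 0
G(13) = mex{0,3,2} = 1
G(14) = mex{1,2,3} = 0
G(15) = mex{0,3,2} = 1
G(16) = mex{1,2,3} = 0
G(17) = mex{0,3,2} = 1
G(18) = mex{1,0,3} = 2
G_B(18) = 2.
Combined Grundy value = 1 ⊕ 2 = 3.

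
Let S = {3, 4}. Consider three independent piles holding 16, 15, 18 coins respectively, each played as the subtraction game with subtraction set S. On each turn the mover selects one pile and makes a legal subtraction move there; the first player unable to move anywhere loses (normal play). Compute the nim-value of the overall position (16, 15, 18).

1

All piles use S = {3, 4}:
G(0) = 0
G(1) = mex{} = 0
G(2) = mex{} = 0
G(3) = mex{0} = 1
G(4) = mex{0,0} = 1
G(5) = mex{0,0} = 1
G(6) = mex{1,0} = 2
G(7) = mex{1,1} = 0
G(8) = mex{1,1} = 0
G(9) = mex{2,1} = 0
G(10) = mex{0,2} = 1
G(11) = mex{0,0} = 1
G(12) = mex{0,0} = 1
G(13) = mex{1,0} = 2
G(14) = mex{1,1} = 0
G(15) = mex{1,1} = 0
G(16) = mex{2,1} = 0
G(17) = mex{0,2} = 1
G(18) = mex{0,0} = 1
Pile A: G(16) = 0.
Pile B: G(15) = 0.
Pile C: G(18) = 1.
Combined Grundy value = 0 ⊕ 0 ⊕ 1 = 1.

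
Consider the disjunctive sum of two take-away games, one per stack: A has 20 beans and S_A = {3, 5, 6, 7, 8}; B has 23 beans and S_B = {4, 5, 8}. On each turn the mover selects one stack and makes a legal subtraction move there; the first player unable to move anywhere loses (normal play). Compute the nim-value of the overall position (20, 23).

1

Stack A, S = {3, 5, 6, 7, 8}:
n :  0  1  2  3  4  5  6  7  8  9 10 11 12 13 14 15 16 17 18 19 20
G :  0  0  0  1  1  1  2  2  2  3  3  0  0  0  1  1  1  2  2  2  3
G_A(20) = 3.
Stack B, S = {4, 5, 8}:
n :  0  1  2  3  4  5  6  7  8  9 10 11 12 13 14 15 16 17 18 19 20 21 22 23
G :  0  0  0  0  1  1  1  1  2  2  2  2  0  0  0  0  1  1  1  1  2  2  2  2
G_B(23) = 2.
Combined Grundy value = 3 ⊕ 2 = 1.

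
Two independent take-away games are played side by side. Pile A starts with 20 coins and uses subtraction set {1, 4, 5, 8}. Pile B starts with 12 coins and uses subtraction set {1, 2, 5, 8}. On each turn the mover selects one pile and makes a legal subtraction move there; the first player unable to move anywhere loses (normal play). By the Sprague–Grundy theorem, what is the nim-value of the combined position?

Pile A, S = {1, 4, 5, 8}:
G(0) = 0
G(1) = mex{0} = 1
G(2) = mex{1} = 0
G(3) = mex{0} = 1
G(4) = mex{1,0} = 2
G(5) = mex{2,1,0} = 3
G(6) = mex{3,0,1} = 2
G(7) = mex{2,1,0} = 3
G(8) = mex{3,2,1,0} = 4
G(9) = mex{4,3,2,1} = 0
G(10) = mex{0,2,3,0} = 1
G(11) = mex{1,3,2,1} = 0
G(12) = mex{0,4,3,2} = 1
G(13) = mex{1,0,4,3} = 2
G(14) = mex{2,1,0,2} = 3
G(15) = mex{3,0,1,3} = 2
G(16) = mex{2,1,0,4} = 3
G(17) = mex{3,2,1,0} = 4
G(18) = mex{4,3,2,1} = 0
G(19) = mex{0,2,3,0} = 1
G(20) = mex{1,3,2,1} = 0
G_A(20) = 0.
Pile B, S = {1, 2, 5, 8}:
n :  0  1  2  3  4  5  6  7  8  9 10 11 12
G :  0  1  2  0  1  2  0  1  2  0  1  2  0
G_B(12) = 0.
Combined Grundy value = 0 ⊕ 0 = 0.

0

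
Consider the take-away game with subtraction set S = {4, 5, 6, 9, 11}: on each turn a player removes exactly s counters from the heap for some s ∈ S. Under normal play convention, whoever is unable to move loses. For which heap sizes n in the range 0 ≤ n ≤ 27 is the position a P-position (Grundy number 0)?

0, 1, 2, 3, 15, 16, 17, 18

G(0) = 0
G(1) = mex{} = 0
G(2) = mex{} = 0
G(3) = mex{} = 0
G(4) = mex{0} = 1
G(5) = mex{0,0} = 1
G(6) = mex{0,0,0} = 1
G(7) = mex{0,0,0} = 1
G(8) = mex{1,0,0} = 2
G(9) = mex{1,1,0,0} = 2
G(10) = mex{1,1,1,0} = 2
G(11) = mex{1,1,1,0,0} = 2
G(12) = mex{2,1,1,0,0} = 3
G(13) = mex{2,2,1,1,0} = 3
G(14) = mex{2,2,2,1,0} = 3
G(15) = mex{2,2,2,1,1} = 0
G(16) = mex{3,2,2,1,1} = 0
G(17) = mex{3,3,2,2,1} = 0
G(18) = mex{3,3,3,2,1} = 0
G(19) = mex{0,3,3,2,2} = 1
G(20) = mex{0,0,3,2,2} = 1
G(21) = mex{0,0,0,3,2} = 1
G(22) = mex{0,0,0,3,2} = 1
G(23) = mex{1,0,0,3,3} = 2
G(24) = mex{1,1,0,0,3} = 2
G(25) = mex{1,1,1,0,3} = 2
G(26) = mex{1,1,1,0,0} = 2
G(27) = mex{2,1,1,0,0} = 3
P-positions are exactly the n with G(n) = 0.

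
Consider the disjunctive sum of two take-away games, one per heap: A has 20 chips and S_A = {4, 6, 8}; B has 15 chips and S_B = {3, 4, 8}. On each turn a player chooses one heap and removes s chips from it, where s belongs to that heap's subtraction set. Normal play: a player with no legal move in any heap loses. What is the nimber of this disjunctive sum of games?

Heap A, S = {4, 6, 8}:
n :  0  1  2  3  4  5  6  7  8  9 10 11 12 13 14 15 16 17 18 19 20
G :  0  0  0  0  1  1  1  1  2  2  2  2  0  0  0  0  1  1  1  1  2
G_A(20) = 2.
Heap B, S = {3, 4, 8}:
G(0) = 0
G(1) = mex{} = 0
G(2) = mex{} = 0
G(3) = mex{0} = 1
G(4) = mex{0,0} = 1
G(5) = mex{0,0} = 1
G(6) = mex{1,0} = 2
G(7) = mex{1,1} = 0
G(8) = mex{1,1,0} = 2
G(9) = mex{2,1,0} = 3
G(10) = mex{0,2,0} = 1
G(11) = mex{2,0,1} = 3
G(12) = mex{3,2,1} = 0
G(13) = mex{1,3,1} = 0
G(14) = mex{3,1,2} = 0
G(15) = mex{0,3,0} = 1
G_B(15) = 1.
Combined Grundy value = 2 ⊕ 1 = 3.

3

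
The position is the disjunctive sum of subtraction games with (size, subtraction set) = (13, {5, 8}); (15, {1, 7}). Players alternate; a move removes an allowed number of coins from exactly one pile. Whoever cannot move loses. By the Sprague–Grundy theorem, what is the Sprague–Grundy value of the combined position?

1

Pile A, S = {5, 8}:
n :  0  1  2  3  4  5  6  7  8  9 10 11 12 13
G :  0  0  0  0  0  1  1  1  1  1  2  2  2  0
G_A(13) = 0.
Pile B, S = {1, 7}:
G(0) = 0
G(1) = mex{0} = 1
G(2) = mex{1} = 0
G(3) = mex{0} = 1
G(4) = mex{1} = 0
G(5) = mex{0} = 1
G(6) = mex{1} = 0
G(7) = mex{0,0} = 1
G(8) = mex{1,1} = 0
G(9) = mex{0,0} = 1
G(10) = mex{1,1} = 0
G(11) = mex{0,0} = 1
G(12) = mex{1,1} = 0
G(13) = mex{0,0} = 1
G(14) = mex{1,1} = 0
G(15) = mex{0,0} = 1
G_B(15) = 1.
Combined Grundy value = 0 ⊕ 1 = 1.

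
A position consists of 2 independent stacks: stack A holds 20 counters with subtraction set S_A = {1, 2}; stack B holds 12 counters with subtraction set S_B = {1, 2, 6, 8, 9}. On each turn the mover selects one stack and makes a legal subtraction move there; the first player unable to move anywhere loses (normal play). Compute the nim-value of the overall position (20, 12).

0

Stack A, S = {1, 2}:
n :  0  1  2  3  4  5  6  7  8  9 10 11 12 13 14 15 16 17 18 19 20
G :  0  1  2  0  1  2  0  1  2  0  1  2  0  1  2  0  1  2  0  1  2
G_A(20) = 2.
Stack B, S = {1, 2, 6, 8, 9}:
G(0) = 0
G(1) = mex{0} = 1
G(2) = mex{1,0} = 2
G(3) = mex{2,1} = 0
G(4) = mex{0,2} = 1
G(5) = mex{1,0} = 2
G(6) = mex{2,1,0} = 3
G(7) = mex{3,2,1} = 0
G(8) = mex{0,3,2,0} = 1
G(9) = mex{1,0,0,1,0} = 2
G(10) = mex{2,1,1,2,1} = 0
G(11) = mex{0,2,2,0,2} = 1
G(12) = mex{1,0,3,1,0} = 2
G_B(12) = 2.
Combined Grundy value = 2 ⊕ 2 = 0.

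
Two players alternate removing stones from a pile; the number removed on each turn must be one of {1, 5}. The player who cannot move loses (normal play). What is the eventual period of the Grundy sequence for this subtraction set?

2

n :  0  1  2  3  4  5  6  7  8  9 10 11 12 13 14
G :  0  1  0  1  0  1  0  1  0  1  0  1  0  1  0
G(n+2) = G(n) holds for n = 0,…,4 (a full window of length max(S) = 5), so the sequence is purely periodic with period 2.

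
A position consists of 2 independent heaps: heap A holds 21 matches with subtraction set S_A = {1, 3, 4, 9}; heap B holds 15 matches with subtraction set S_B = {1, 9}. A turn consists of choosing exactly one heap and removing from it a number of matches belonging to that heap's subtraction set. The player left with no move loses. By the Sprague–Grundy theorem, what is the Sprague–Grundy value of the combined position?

Heap A, S = {1, 3, 4, 9}:
G(0) = 0
G(1) = mex{0} = 1
G(2) = mex{1} = 0
G(3) = mex{0,0} = 1
G(4) = mex{1,1,0} = 2
G(5) = mex{2,0,1} = 3
G(6) = mex{3,1,0} = 2
G(7) = mex{2,2,1} = 0
G(8) = mex{0,3,2} = 1
G(9) = mex{1,2,3,0} = 4
G(10) = mex{4,0,2,1} = 3
G(11) = mex{3,1,0,0} = 2
G(12) = mex{2,4,1,1} = 0
G(13) = mex{0,3,4,2} = 1
G(14) = mex{1,2,3,3} = 0
G(15) = mex{0,0,2,2} = 1
G(16) = mex{1,1,0,0} = 2
G(17) = mex{2,0,1,1} = 3
G(18) = mex{3,1,0,4} = 2
G(19) = mex{2,2,1,3} = 0
G(20) = mex{0,3,2,2} = 1
G(21) = mex{1,2,3,0} = 4
G_A(21) = 4.
Heap B, S = {1, 9}:
n :  0  1  2  3  4  5  6  7  8  9 10 11 12 13 14 15
G :  0  1  0  1  0  1  0  1  0  1  0  1  0  1  0  1
G_B(15) = 1.
Combined Grundy value = 4 ⊕ 1 = 5.

5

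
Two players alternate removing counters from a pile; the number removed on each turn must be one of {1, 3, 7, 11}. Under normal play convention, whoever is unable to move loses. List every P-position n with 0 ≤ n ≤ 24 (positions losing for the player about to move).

0, 2, 4, 6, 8, 10, 12, 14, 16, 18, 20, 22, 24

n :  0  1  2  3  4  5  6  7  8  9 10 11 12 13 14 15 16 17 18 19 20 21 22 23 24
G :  0  1  0  1  0  1  0  1  0  1  0  1  0  1  0  1  0  1  0  1  0  1  0  1  0
P-positions are exactly the n with G(n) = 0.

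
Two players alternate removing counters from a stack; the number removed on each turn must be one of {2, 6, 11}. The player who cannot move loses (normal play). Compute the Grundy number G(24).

1

G(0) = 0
G(1) = mex{} = 0
G(2) = mex{0} = 1
G(3) = mex{0} = 1
G(4) = mex{1} = 0
G(5) = mex{1} = 0
G(6) = mex{0,0} = 1
G(7) = mex{0,0} = 1
G(8) = mex{1,1} = 0
G(9) = mex{1,1} = 0
G(10) = mex{0,0} = 1
G(11) = mex{0,0,0} = 1
G(12) = mex{1,1,0} = 2
G(13) = mex{1,1,1} = 0
G(14) = mex{2,0,1} = 3
G(15) = mex{0,0,0} = 1
G(16) = mex{3,1,0} = 2
G(17) = mex{1,1,1} = 0
G(18) = mex{2,2,1} = 0
G(19) = mex{0,0,0} = 1
G(20) = mex{0,3,0} = 1
G(21) = mex{1,1,1} = 0
G(22) = mex{1,2,1} = 0
G(23) = mex{0,0,2} = 1
G(24) = mex{0,0,0} = 1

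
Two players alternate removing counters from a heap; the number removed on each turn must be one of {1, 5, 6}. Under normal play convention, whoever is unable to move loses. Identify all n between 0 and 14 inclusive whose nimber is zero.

0, 2, 4, 11, 13

n :  0  1  2  3  4  5  6  7  8  9 10 11 12 13 14
G :  0  1  0  1  0  1  2  3  2  3  2  0  1  0  1
P-positions are exactly the n with G(n) = 0.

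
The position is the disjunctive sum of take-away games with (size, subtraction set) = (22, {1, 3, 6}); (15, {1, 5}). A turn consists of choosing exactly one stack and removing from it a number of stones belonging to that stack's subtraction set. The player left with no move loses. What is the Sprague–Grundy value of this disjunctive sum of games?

1

Stack A, S = {1, 3, 6}:
G(0) = 0
G(1) = mex{0} = 1
G(2) = mex{1} = 0
G(3) = mex{0,0} = 1
G(4) = mex{1,1} = 0
G(5) = mex{0,0} = 1
G(6) = mex{1,1,0} = 2
G(7) = mex{2,0,1} = 3
G(8) = mex{3,1,0} = 2
G(9) = mex{2,2,1} = 0
G(10) = mex{0,3,0} = 1
G(11) = mex{1,2,1} = 0
G(12) = mex{0,0,2} = 1
G(13) = mex{1,1,3} = 0
G(14) = mex{0,0,2} = 1
G(15) = mex{1,1,0} = 2
G(16) = mex{2,0,1} = 3
G(17) = mex{3,1,0} = 2
G(18) = mex{2,2,1} = 0
G(19) = mex{0,3,0} = 1
G(20) = mex{1,2,1} = 0
G(21) = mex{0,0,2} = 1
G(22) = mex{1,1,3} = 0
G_A(22) = 0.
Stack B, S = {1, 5}:
n :  0  1  2  3  4  5  6  7  8  9 10 11 12 13 14 15
G :  0  1  0  1  0  1  0  1  0  1  0  1  0  1  0  1
G_B(15) = 1.
Combined Grundy value = 0 ⊕ 1 = 1.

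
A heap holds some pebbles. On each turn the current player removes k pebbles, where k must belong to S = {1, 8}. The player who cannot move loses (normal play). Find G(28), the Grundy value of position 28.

1

G(0) = 0
G(1) = mex{0} = 1
G(2) = mex{1} = 0
G(3) = mex{0} = 1
G(4) = mex{1} = 0
G(5) = mex{0} = 1
G(6) = mex{1} = 0
G(7) = mex{0} = 1
G(8) = mex{1,0} = 2
G(9) = mex{2,1} = 0
G(10) = mex{0,0} = 1
G(11) = mex{1,1} = 0
G(12) = mex{0,0} = 1
G(13) = mex{1,1} = 0
G(14) = mex{0,0} = 1
G(15) = mex{1,1} = 0
G(16) = mex{0,2} = 1
G(17) = mex{1,0} = 2
G(18) = mex{2,1} = 0
G(19) = mex{0,0} = 1
G(20) = mex{1,1} = 0
G(21) = mex{0,0} = 1
G(22) = mex{1,1} = 0
G(23) = mex{0,0} = 1
G(24) = mex{1,1} = 0
G(25) = mex{0,2} = 1
G(26) = mex{1,0} = 2
G(27) = mex{2,1} = 0
G(28) = mex{0,0} = 1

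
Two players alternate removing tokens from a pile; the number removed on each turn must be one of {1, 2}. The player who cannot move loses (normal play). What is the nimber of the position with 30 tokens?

G(0) = 0
G(1) = mex{0} = 1
G(2) = mex{1,0} = 2
G(3) = mex{2,1} = 0
G(4) = mex{0,2} = 1
G(5) = mex{1,0} = 2
G(6) = mex{2,1} = 0
G(7) = mex{0,2} = 1
G(8) = mex{1,0} = 2
G(9) = mex{2,1} = 0
G(10) = mex{0,2} = 1
G(11) = mex{1,0} = 2
G(12) = mex{2,1} = 0
G(13) = mex{0,2} = 1
G(14) = mex{1,0} = 2
G(15) = mex{2,1} = 0
G(16) = mex{0,2} = 1
G(17) = mex{1,0} = 2
G(18) = mex{2,1} = 0
G(19) = mex{0,2} = 1
G(20) = mex{1,0} = 2
G(21) = mex{2,1} = 0
G(22) = mex{0,2} = 1
G(23) = mex{1,0} = 2
G(24) = mex{2,1} = 0
G(25) = mex{0,2} = 1
G(26) = mex{1,0} = 2
G(27) = mex{2,1} = 0
G(28) = mex{0,2} = 1
G(29) = mex{1,0} = 2
G(30) = mex{2,1} = 0

0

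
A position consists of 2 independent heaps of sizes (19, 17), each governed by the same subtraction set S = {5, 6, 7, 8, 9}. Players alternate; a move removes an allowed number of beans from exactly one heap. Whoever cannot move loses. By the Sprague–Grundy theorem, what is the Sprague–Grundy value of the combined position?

All heaps use S = {5, 6, 7, 8, 9}:
G(0) = 0
G(1) = mex{} = 0
G(2) = mex{} = 0
G(3) = mex{} = 0
G(4) = mex{} = 0
G(5) = mex{0} = 1
G(6) = mex{0,0} = 1
G(7) = mex{0,0,0} = 1
G(8) = mex{0,0,0,0} = 1
G(9) = mex{0,0,0,0,0} = 1
G(10) = mex{1,0,0,0,0} = 2
G(11) = mex{1,1,0,0,0} = 2
G(12) = mex{1,1,1,0,0} = 2
G(13) = mex{1,1,1,1,0} = 2
G(14) = mex{1,1,1,1,1} = 0
G(15) = mex{2,1,1,1,1} = 0
G(16) = mex{2,2,1,1,1} = 0
G(17) = mex{2,2,2,1,1} = 0
G(18) = mex{2,2,2,2,1} = 0
G(19) = mex{0,2,2,2,2} = 1
Heap A: G(19) = 1.
Heap B: G(17) = 0.
Combined Grundy value = 1 ⊕ 0 = 1.

1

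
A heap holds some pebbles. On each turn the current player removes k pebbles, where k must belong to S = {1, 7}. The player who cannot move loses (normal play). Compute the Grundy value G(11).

1

n :  0  1  2  3  4  5  6  7  8  9 10 11
G :  0  1  0  1  0  1  0  1  0  1  0  1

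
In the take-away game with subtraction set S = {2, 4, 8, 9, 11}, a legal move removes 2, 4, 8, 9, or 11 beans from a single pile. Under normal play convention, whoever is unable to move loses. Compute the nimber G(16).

5

n :  0  1  2  3  4  5  6  7  8  9 10 11 12 13 14 15 16
G :  0  0  1  1  2  2  0  0  1  1  2  2  3  0  4  1  5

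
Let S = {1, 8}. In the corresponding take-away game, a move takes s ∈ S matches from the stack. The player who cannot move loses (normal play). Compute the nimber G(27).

0

n :  0  1  2  3  4  5  6  7  8  9 10 11 12 13 14 15 16 17 18 19 20 21 22 23 24 25 26 27
G :  0  1  0  1  0  1  0  1  2  0  1  0  1  0  1  0  1  2  0  1  0  1  0  1  0  1  2  0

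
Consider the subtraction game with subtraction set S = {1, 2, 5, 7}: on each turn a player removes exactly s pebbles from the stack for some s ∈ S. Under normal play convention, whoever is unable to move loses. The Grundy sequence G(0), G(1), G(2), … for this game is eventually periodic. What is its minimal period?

3

n :  0  1  2  3  4  5  6  7  8  9 10 11 12 13 14
G :  0  1  2  0  1  2  0  1  2  0  1  2  0  1  2
G(n+3) = G(n) holds for n = 0,…,6 (a full window of length max(S) = 7), so the sequence is purely periodic with period 3.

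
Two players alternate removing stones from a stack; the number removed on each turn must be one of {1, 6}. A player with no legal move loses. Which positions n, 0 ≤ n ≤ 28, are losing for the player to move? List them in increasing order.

G(0) = 0
G(1) = mex{0} = 1
G(2) = mex{1} = 0
G(3) = mex{0} = 1
G(4) = mex{1} = 0
G(5) = mex{0} = 1
G(6) = mex{1,0} = 2
G(7) = mex{2,1} = 0
G(8) = mex{0,0} = 1
G(9) = mex{1,1} = 0
G(10) = mex{0,0} = 1
G(11) = mex{1,1} = 0
G(12) = mex{0,2} = 1
G(13) = mex{1,0} = 2
G(14) = mex{2,1} = 0
G(15) = mex{0,0} = 1
G(16) = mex{1,1} = 0
G(17) = mex{0,0} = 1
G(18) = mex{1,1} = 0
G(19) = mex{0,2} = 1
G(20) = mex{1,0} = 2
G(21) = mex{2,1} = 0
G(22) = mex{0,0} = 1
G(23) = mex{1,1} = 0
G(24) = mex{0,0} = 1
G(25) = mex{1,1} = 0
G(26) = mex{0,2} = 1
G(27) = mex{1,0} = 2
G(28) = mex{2,1} = 0
P-positions are exactly the n with G(n) = 0.

0, 2, 4, 7, 9, 11, 14, 16, 18, 21, 23, 25, 28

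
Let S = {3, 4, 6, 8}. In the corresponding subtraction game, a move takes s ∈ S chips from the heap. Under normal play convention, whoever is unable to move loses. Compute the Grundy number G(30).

G(0) = 0
G(1) = mex{} = 0
G(2) = mex{} = 0
G(3) = mex{0} = 1
G(4) = mex{0,0} = 1
G(5) = mex{0,0} = 1
G(6) = mex{1,0,0} = 2
G(7) = mex{1,1,0} = 2
G(8) = mex{1,1,0,0} = 2
G(9) = mex{2,1,1,0} = 3
G(10) = mex{2,2,1,0} = 3
G(11) = mex{2,2,1,1} = 0
G(12) = mex{3,2,2,1} = 0
G(13) = mex{3,3,2,1} = 0
G(14) = mex{0,3,2,2} = 1
G(15) = mex{0,0,3,2} = 1
G(16) = mex{0,0,3,2} = 1
G(17) = mex{1,0,0,3} = 2
G(18) = mex{1,1,0,3} = 2
G(19) = mex{1,1,0,0} = 2
G(20) = mex{2,1,1,0} = 3
G(21) = mex{2,2,1,0} = 3
G(22) = mex{2,2,1,1} = 0
G(23) = mex{3,2,2,1} = 0
G(24) = mex{3,3,2,1} = 0
G(25) = mex{0,3,2,2} = 1
G(26) = mex{0,0,3,2} = 1
G(27) = mex{0,0,3,2} = 1
G(28) = mex{1,0,0,3} = 2
G(29) = mex{1,1,0,3} = 2
G(30) = mex{1,1,0,0} = 2

2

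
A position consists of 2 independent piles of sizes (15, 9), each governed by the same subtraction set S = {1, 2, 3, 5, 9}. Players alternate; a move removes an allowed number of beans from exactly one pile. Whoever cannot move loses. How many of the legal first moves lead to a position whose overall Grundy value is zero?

2

All piles use S = {1, 2, 3, 5, 9}:
G(0) = 0
G(1) = mex{0} = 1
G(2) = mex{1,0} = 2
G(3) = mex{2,1,0} = 3
G(4) = mex{3,2,1} = 0
G(5) = mex{0,3,2,0} = 1
G(6) = mex{1,0,3,1} = 2
G(7) = mex{2,1,0,2} = 3
G(8) = mex{3,2,1,3} = 0
G(9) = mex{0,3,2,0,0} = 1
G(10) = mex{1,0,3,1,1} = 2
G(11) = mex{2,1,0,2,2} = 3
G(12) = mex{3,2,1,3,3} = 0
G(13) = mex{0,3,2,0,0} = 1
G(14) = mex{1,0,3,1,1} = 2
G(15) = mex{2,1,0,2,2} = 3
Pile A: G(15) = 3.
Pile B: G(9) = 1.
Combined Grundy value = 3 ⊕ 1 = 2.
A winning move leaves total XOR = 0, i.e. changes one component's Grundy value g to g ⊕ X where X is the current total.
Pile A: need g' = 3⊕2 = 1. Options: 15−1→G=2, 15−2→G=1, 15−3→G=0, 15−5→G=2, 15−9→G=2. Hits: 1.
Pile B: need g' = 1⊕2 = 3. Options: 9−1→G=0, 9−2→G=3, 9−3→G=2, 9−5→G=0, 9−9→G=0. Hits: 1.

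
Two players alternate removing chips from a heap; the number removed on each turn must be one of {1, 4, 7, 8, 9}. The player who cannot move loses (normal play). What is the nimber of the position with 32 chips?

0

n :  0  1  2  3  4  5  6  7  8  9 10 11 12 13 14 15 16 17 18 19 20 21 22 23 24 25 26 27 28 29 30 31 32
G :  0  1  0  1  2  0  1  2  3  2  3  4  5  3  4  0  1  0  1  2  0  1  2  3  2  3  4  5  3  4  0  1  0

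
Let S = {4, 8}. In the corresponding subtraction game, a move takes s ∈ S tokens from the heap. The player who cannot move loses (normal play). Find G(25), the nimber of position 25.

0

G(0) = 0
G(1) = mex{} = 0
G(2) = mex{} = 0
G(3) = mex{} = 0
G(4) = mex{0} = 1
G(5) = mex{0} = 1
G(6) = mex{0} = 1
G(7) = mex{0} = 1
G(8) = mex{1,0} = 2
G(9) = mex{1,0} = 2
G(10) = mex{1,0} = 2
G(11) = mex{1,0} = 2
G(12) = mex{2,1} = 0
G(13) = mex{2,1} = 0
G(14) = mex{2,1} = 0
G(15) = mex{2,1} = 0
G(16) = mex{0,2} = 1
G(17) = mex{0,2} = 1
G(18) = mex{0,2} = 1
G(19) = mex{0,2} = 1
G(20) = mex{1,0} = 2
G(21) = mex{1,0} = 2
G(22) = mex{1,0} = 2
G(23) = mex{1,0} = 2
G(24) = mex{2,1} = 0
G(25) = mex{2,1} = 0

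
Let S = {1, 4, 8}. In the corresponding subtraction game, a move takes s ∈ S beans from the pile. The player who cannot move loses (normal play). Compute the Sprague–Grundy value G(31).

G(0) = 0
G(1) = mex{0} = 1
G(2) = mex{1} = 0
G(3) = mex{0} = 1
G(4) = mex{1,0} = 2
G(5) = mex{2,1} = 0
G(6) = mex{0,0} = 1
G(7) = mex{1,1} = 0
G(8) = mex{0,2,0} = 1
G(9) = mex{1,0,1} = 2
G(10) = mex{2,1,0} = 3
G(11) = mex{3,0,1} = 2
G(12) = mex{2,1,2} = 0
G(13) = mex{0,2,0} = 1
G(14) = mex{1,3,1} = 0
G(15) = mex{0,2,0} = 1
G(16) = mex{1,0,1} = 2
G(17) = mex{2,1,2} = 0
G(18) = mex{0,0,3} = 1
G(19) = mex{1,1,2} = 0
G(20) = mex{0,2,0} = 1
G(21) = mex{1,0,1} = 2
G(22) = mex{2,1,0} = 3
G(23) = mex{3,0,1} = 2
G(24) = mex{2,1,2} = 0
G(25) = mex{0,2,0} = 1
G(26) = mex{1,3,1} = 0
G(27) = mex{0,2,0} = 1
G(28) = mex{1,0,1} = 2
G(29) = mex{2,1,2} = 0
G(30) = mex{0,0,3} = 1
G(31) = mex{1,1,2} = 0

0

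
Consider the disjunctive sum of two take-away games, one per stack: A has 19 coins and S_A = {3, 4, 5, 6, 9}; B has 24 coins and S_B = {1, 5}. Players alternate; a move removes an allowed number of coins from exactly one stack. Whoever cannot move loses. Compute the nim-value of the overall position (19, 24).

2

Stack A, S = {3, 4, 5, 6, 9}:
G(0) = 0
G(1) = mex{} = 0
G(2) = mex{} = 0
G(3) = mex{0} = 1
G(4) = mex{0,0} = 1
G(5) = mex{0,0,0} = 1
G(6) = mex{1,0,0,0} = 2
G(7) = mex{1,1,0,0} = 2
G(8) = mex{1,1,1,0} = 2
G(9) = mex{2,1,1,1,0} = 3
G(10) = mex{2,2,1,1,0} = 3
G(11) = mex{2,2,2,1,0} = 3
G(12) = mex{3,2,2,2,1} = 0
G(13) = mex{3,3,2,2,1} = 0
G(14) = mex{3,3,3,2,1} = 0
G(15) = mex{0,3,3,3,2} = 1
G(16) = mex{0,0,3,3,2} = 1
G(17) = mex{0,0,0,3,2} = 1
G(18) = mex{1,0,0,0,3} = 2
G(19) = mex{1,1,0,0,3} = 2
G_A(19) = 2.
Stack B, S = {1, 5}:
G(0) = 0
G(1) = mex{0} = 1
G(2) = mex{1} = 0
G(3) = mex{0} = 1
G(4) = mex{1} = 0
G(5) = mex{0,0} = 1
G(6) = mex{1,1} = 0
G(7) = mex{0,0} = 1
G(8) = mex{1,1} = 0
G(9) = mex{0,0} = 1
G(10) = mex{1,1} = 0
G(11) = mex{0,0} = 1
G(12) = mex{1,1} = 0
G(13) = mex{0,0} = 1
G(14) = mex{1,1} = 0
G(15) = mex{0,0} = 1
G(16) = mex{1,1} = 0
G(17) = mex{0,0} = 1
G(18) = mex{1,1} = 0
G(19) = mex{0,0} = 1
G(20) = mex{1,1} = 0
G(21) = mex{0,0} = 1
G(22) = mex{1,1} = 0
G(23) = mex{0,0} = 1
G(24) = mex{1,1} = 0
G_B(24) = 0.
Combined Grundy value = 2 ⊕ 0 = 2.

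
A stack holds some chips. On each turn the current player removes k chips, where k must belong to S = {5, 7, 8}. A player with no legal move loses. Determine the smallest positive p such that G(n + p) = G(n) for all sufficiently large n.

n :  0  1  2  3  4  5  6  7  8  9 10 11 12 13 14 15 16 17 18 19 20 21 22 23 24 25 26 27
G :  0  0  0  0  0  1  1  1  1  1  2  2  2  0  0  0  0  0  1  1  1  1  1  2  2  2  0  0
G(n+13) = G(n) holds for n = 0,…,7 (a full window of length max(S) = 8), so the sequence is purely periodic with period 13.

13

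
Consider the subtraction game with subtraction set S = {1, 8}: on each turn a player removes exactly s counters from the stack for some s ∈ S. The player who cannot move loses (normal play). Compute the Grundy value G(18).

0

G(0) = 0
G(1) = mex{0} = 1
G(2) = mex{1} = 0
G(3) = mex{0} = 1
G(4) = mex{1} = 0
G(5) = mex{0} = 1
G(6) = mex{1} = 0
G(7) = mex{0} = 1
G(8) = mex{1,0} = 2
G(9) = mex{2,1} = 0
G(10) = mex{0,0} = 1
G(11) = mex{1,1} = 0
G(12) = mex{0,0} = 1
G(13) = mex{1,1} = 0
G(14) = mex{0,0} = 1
G(15) = mex{1,1} = 0
G(16) = mex{0,2} = 1
G(17) = mex{1,0} = 2
G(18) = mex{2,1} = 0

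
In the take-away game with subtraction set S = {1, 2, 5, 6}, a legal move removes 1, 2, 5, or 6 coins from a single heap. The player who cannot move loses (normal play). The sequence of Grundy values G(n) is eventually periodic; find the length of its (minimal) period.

7

G(0) = 0
G(1) = mex{0} = 1
G(2) = mex{1,0} = 2
G(3) = mex{2,1} = 0
G(4) = mex{0,2} = 1
G(5) = mex{1,0,0} = 2
G(6) = mex{2,1,1,0} = 3
G(7) = mex{3,2,2,1} = 0
G(8) = mex{0,3,0,2} = 1
G(9) = mex{1,0,1,0} = 2
G(10) = mex{2,1,2,1} = 0
G(11) = mex{0,2,3,2} = 1
G(12) = mex{1,0,0,3} = 2
G(13) = mex{2,1,1,0} = 3
G(14) = mex{3,2,2,1} = 0
G(15) = mex{0,3,0,2} = 1
G(n+7) = G(n) holds for n = 0,…,5 (a full window of length max(S) = 6), so the sequence is purely periodic with period 7.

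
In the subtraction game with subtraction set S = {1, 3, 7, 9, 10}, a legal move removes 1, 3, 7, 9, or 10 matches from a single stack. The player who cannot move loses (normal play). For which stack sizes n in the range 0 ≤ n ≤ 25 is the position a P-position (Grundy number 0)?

0, 2, 4, 6, 8, 19, 21, 23, 25

n :  0  1  2  3  4  5  6  7  8  9 10 11 12 13 14 15 16 17 18 19 20 21 22 23 24 25
G :  0  1  0  1  0  1  0  1  0  1  2  3  2  3  2  3  2  3  2  0  1  0  1  0  1  0
P-positions are exactly the n with G(n) = 0.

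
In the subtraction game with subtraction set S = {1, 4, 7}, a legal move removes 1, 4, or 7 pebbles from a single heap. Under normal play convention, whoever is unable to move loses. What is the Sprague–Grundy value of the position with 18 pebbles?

G(0) = 0
G(1) = mex{0} = 1
G(2) = mex{1} = 0
G(3) = mex{0} = 1
G(4) = mex{1,0} = 2
G(5) = mex{2,1} = 0
G(6) = mex{0,0} = 1
G(7) = mex{1,1,0} = 2
G(8) = mex{2,2,1} = 0
G(9) = mex{0,0,0} = 1
G(10) = mex{1,1,1} = 0
G(11) = mex{0,2,2} = 1
G(12) = mex{1,0,0} = 2
G(13) = mex{2,1,1} = 0
G(14) = mex{0,0,2} = 1
G(15) = mex{1,1,0} = 2
G(16) = mex{2,2,1} = 0
G(17) = mex{0,0,0} = 1
G(18) = mex{1,1,1} = 0

0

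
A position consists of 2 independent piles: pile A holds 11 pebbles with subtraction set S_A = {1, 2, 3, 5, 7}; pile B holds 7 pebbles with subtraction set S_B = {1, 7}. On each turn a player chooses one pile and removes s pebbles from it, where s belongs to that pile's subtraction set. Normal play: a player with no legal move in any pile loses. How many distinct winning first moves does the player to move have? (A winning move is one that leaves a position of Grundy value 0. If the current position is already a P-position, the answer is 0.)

1

Pile A, S = {1, 2, 3, 5, 7}:
n :  0  1  2  3  4  5  6  7  8  9 10 11
G :  0  1  2  3  0  1  2  3  0  1  2  3
G_A(11) = 3.
Pile B, S = {1, 7}:
n : 0 1 2 3 4 5 6 7
G : 0 1 0 1 0 1 0 1
G_B(7) = 1.
Combined Grundy value = 3 ⊕ 1 = 2.
A winning move leaves total XOR = 0, i.e. changes one component's Grundy value g to g ⊕ X where X is the current total.
Pile A: need g' = 3⊕2 = 1. Options: 11−1→G=2, 11−2→G=1, 11−3→G=0, 11−5→G=2, 11−7→G=0. Hits: 1.
Pile B: need g' = 1⊕2 = 3. Options: 7−1→G=0, 7−7→G=0. Hits: 0.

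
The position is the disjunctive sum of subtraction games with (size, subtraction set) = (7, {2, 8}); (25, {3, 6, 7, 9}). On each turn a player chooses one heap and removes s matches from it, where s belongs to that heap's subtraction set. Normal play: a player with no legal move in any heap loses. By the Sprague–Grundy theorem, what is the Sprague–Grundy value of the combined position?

Heap A, S = {2, 8}:
G(0) = 0
G(1) = mex{} = 0
G(2) = mex{0} = 1
G(3) = mex{0} = 1
G(4) = mex{1} = 0
G(5) = mex{1} = 0
G(6) = mex{0} = 1
G(7) = mex{0} = 1
G_A(7) = 1.
Heap B, S = {3, 6, 7, 9}:
n :  0  1  2  3  4  5  6  7  8  9 10 11 12 13 14 15 16 17 18 19 20 21 22 23 24 25
G :  0  0  0  1  1  1  2  2  2  3  3  3  0  0  0  1  1  1  2  2  2  3  3  3  0  0
G_B(25) = 0.
Combined Grundy value = 1 ⊕ 0 = 1.

1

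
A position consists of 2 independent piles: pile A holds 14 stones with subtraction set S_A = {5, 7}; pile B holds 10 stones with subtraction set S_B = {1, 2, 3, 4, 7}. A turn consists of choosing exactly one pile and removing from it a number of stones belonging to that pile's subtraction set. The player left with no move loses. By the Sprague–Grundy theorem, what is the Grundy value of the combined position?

0

Pile A, S = {5, 7}:
G(0) = 0
G(1) = mex{} = 0
G(2) = mex{} = 0
G(3) = mex{} = 0
G(4) = mex{} = 0
G(5) = mex{0} = 1
G(6) = mex{0} = 1
G(7) = mex{0,0} = 1
G(8) = mex{0,0} = 1
G(9) = mex{0,0} = 1
G(10) = mex{1,0} = 2
G(11) = mex{1,0} = 2
G(12) = mex{1,1} = 0
G(13) = mex{1,1} = 0
G(14) = mex{1,1} = 0
G_A(14) = 0.
Pile B, S = {1, 2, 3, 4, 7}:
G(0) = 0
G(1) = mex{0} = 1
G(2) = mex{1,0} = 2
G(3) = mex{2,1,0} = 3
G(4) = mex{3,2,1,0} = 4
G(5) = mex{4,3,2,1} = 0
G(6) = mex{0,4,3,2} = 1
G(7) = mex{1,0,4,3,0} = 2
G(8) = mex{2,1,0,4,1} = 3
G(9) = mex{3,2,1,0,2} = 4
G(10) = mex{4,3,2,1,3} = 0
G_B(10) = 0.
Combined Grundy value = 0 ⊕ 0 = 0.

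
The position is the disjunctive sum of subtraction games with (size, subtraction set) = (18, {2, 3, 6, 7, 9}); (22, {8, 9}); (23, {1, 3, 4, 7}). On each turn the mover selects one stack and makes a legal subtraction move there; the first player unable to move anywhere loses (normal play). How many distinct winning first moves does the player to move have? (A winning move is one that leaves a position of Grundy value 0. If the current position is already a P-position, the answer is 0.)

Stack A, S = {2, 3, 6, 7, 9}:
G(0) = 0
G(1) = mex{} = 0
G(2) = mex{0} = 1
G(3) = mex{0,0} = 1
G(4) = mex{1,0} = 2
G(5) = mex{1,1} = 0
G(6) = mex{2,1,0} = 3
G(7) = mex{0,2,0,0} = 1
G(8) = mex{3,0,1,0} = 2
G(9) = mex{1,3,1,1,0} = 2
G(10) = mex{2,1,2,1,0} = 3
G(11) = mex{2,2,0,2,1} = 3
G(12) = mex{3,2,3,0,1} = 4
G(13) = mex{3,3,1,3,2} = 0
G(14) = mex{4,3,2,1,0} = 5
G(15) = mex{0,4,2,2,3} = 1
G(16) = mex{5,0,3,2,1} = 4
G(17) = mex{1,5,3,3,2} = 0
G(18) = mex{4,1,4,3,2} = 0
G_A(18) = 0.
Stack B, S = {8, 9}:
G(0) = 0
G(1) = mex{} = 0
G(2) = mex{} = 0
G(3) = mex{} = 0
G(4) = mex{} = 0
G(5) = mex{} = 0
G(6) = mex{} = 0
G(7) = mex{} = 0
G(8) = mex{0} = 1
G(9) = mex{0,0} = 1
G(10) = mex{0,0} = 1
G(11) = mex{0,0} = 1
G(12) = mex{0,0} = 1
G(13) = mex{0,0} = 1
G(14) = mex{0,0} = 1
G(15) = mex{0,0} = 1
G(16) = mex{1,0} = 2
G(17) = mex{1,1} = 0
G(18) = mex{1,1} = 0
G(19) = mex{1,1} = 0
G(20) = mex{1,1} = 0
G(21) = mex{1,1} = 0
G(22) = mex{1,1} = 0
G_B(22) = 0.
Stack C, S = {1, 3, 4, 7}:
G(0) = 0
G(1) = mex{0} = 1
G(2) = mex{1} = 0
G(3) = mex{0,0} = 1
G(4) = mex{1,1,0} = 2
G(5) = mex{2,0,1} = 3
G(6) = mex{3,1,0} = 2
G(7) = mex{2,2,1,0} = 3
G(8) = mex{3,3,2,1} = 0
G(9) = mex{0,2,3,0} = 1
G(10) = mex{1,3,2,1} = 0
G(11) = mex{0,0,3,2} = 1
G(12) = mex{1,1,0,3} = 2
G(13) = mex{2,0,1,2} = 3
G(14) = mex{3,1,0,3} = 2
G(15) = mex{2,2,1,0} = 3
G(16) = mex{3,3,2,1} = 0
G(17) = mex{0,2,3,0} = 1
G(18) = mex{1,3,2,1} = 0
G(19) = mex{0,0,3,2} = 1
G(20) = mex{1,1,0,3} = 2
G(21) = mex{2,0,1,2} = 3
G(22) = mex{3,1,0,3} = 2
G(23) = mex{2,2,1,0} = 3
G_C(23) = 3.
Combined Grundy value = 0 ⊕ 0 ⊕ 3 = 3.
A winning move leaves total XOR = 0, i.e. changes one component's Grundy value g to g ⊕ X where X is the current total.
Stack A: need g' = 0⊕3 = 3. Options: 18−2→G=4, 18−3→G=1, 18−6→G=4, 18−7→G=3, 18−9→G=2. Hits: 1.
Stack B: need g' = 0⊕3 = 3. Options: 22−8→G=1, 22−9→G=1. Hits: 0.
Stack C: need g' = 3⊕3 = 0. Options: 23−1→G=2, 23−3→G=2, 23−4→G=1, 23−7→G=0. Hits: 1.

2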